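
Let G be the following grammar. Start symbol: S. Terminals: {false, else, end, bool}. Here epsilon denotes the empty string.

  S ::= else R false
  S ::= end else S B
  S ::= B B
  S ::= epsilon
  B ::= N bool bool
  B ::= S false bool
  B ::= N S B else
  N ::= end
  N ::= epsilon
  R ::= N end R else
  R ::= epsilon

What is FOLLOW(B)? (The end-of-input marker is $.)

FIRST(N) = {epsilon, end}
FIRST(R) = {epsilon, end}  (via N end R else)
FIRST(S) = {epsilon, bool, else, end, false}  (via B B)
FIRST(B) = {bool, else, end, false}  (via N bool bool, S false bool, N S B else)
FOLLOW(S) includes $ since S is the start symbol.
FOLLOW(S): in S::=end else S B, S is followed by B with FIRST {bool, else, end, false}; in B::=S false bool, S is followed by false bool with FIRST {false}; in B::=N S B else, S is followed by B else with FIRST {bool, else, end, false}. Thus FOLLOW(S) = {$, bool, else, end, false}.
FOLLOW(B): in S::=end else S B, the suffix after B is empty, so FOLLOW(B) ⊇ FOLLOW(S) = {$, bool, else, end, false}; in S::=B B (occurrence 1), B is followed by B with FIRST {bool, else, end, false}; in S::=B B (occurrence 2), the suffix after B is empty, so FOLLOW(B) ⊇ FOLLOW(S) = {$, bool, else, end, false}; in B::=N S B else, B is followed by else with FIRST {else}. Thus FOLLOW(B) = {$, bool, else, end, false}.
FOLLOW(N): in B::=N bool bool, N is followed by bool bool with FIRST {bool}; in B::=N S B else, N is followed by S B else with FIRST {bool, else, end, false}; in R::=N end R else, N is followed by end R else with FIRST {end}. Thus FOLLOW(N) = {bool, else, end, false}.
FOLLOW(R): in S::=else R false, R is followed by false with FIRST {false}; in R::=N end R else, R is followed by else with FIRST {else}. Thus FOLLOW(R) = {else, false}.

{$, bool, else, end, false}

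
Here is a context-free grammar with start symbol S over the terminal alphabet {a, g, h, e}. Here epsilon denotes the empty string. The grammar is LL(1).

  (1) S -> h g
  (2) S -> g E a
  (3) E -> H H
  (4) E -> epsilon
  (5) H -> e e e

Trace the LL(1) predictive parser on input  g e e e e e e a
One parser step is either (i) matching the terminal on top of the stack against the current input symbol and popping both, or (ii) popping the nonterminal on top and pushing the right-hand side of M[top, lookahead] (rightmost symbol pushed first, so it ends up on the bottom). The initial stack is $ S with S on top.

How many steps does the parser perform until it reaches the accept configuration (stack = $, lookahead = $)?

      Stack        Input              Action
   1  $ S          g e e e e e e a $  expand S -> g E a
   2  $ a E g      g e e e e e e a $  match g
   3  $ a E        e e e e e e a $    expand E -> H H
   4  $ a H H      e e e e e e a $    expand H -> e e e
   5  $ a H e e e  e e e e e e a $    match e
   6  $ a H e e    e e e e e a $      match e
   7  $ a H e      e e e e a $        match e
   8  $ a H        e e e a $          expand H -> e e e
   9  $ a e e e    e e e a $          match e
  10  $ a e e      e e a $            match e
  11  $ a e        e a $              match e
  12  $ a          a $                match a
Accept reached after 12 steps.

12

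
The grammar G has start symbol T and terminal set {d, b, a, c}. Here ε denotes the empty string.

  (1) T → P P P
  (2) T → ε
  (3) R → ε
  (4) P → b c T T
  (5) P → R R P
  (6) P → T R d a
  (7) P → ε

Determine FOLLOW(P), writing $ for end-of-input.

FIRST(R) = {ε}
FIRST(T) = {ε, b, d}  (via P P P)
FIRST(P) = {ε, b, d}  (via R R P, T R d a)
FOLLOW(T) includes $ since T is the start symbol.
FOLLOW(T): in P→b c T T (occurrence 1), T is followed by T with FIRST {ε, b, d}; in P→b c T T (occurrence 1), the suffix after T is nullable, so FOLLOW(T) ⊇ FOLLOW(P) = {$, b, d}; in P→b c T T (occurrence 2), the suffix after T is empty, so FOLLOW(T) ⊇ FOLLOW(P) = {$, b, d}; in P→T R d a, T is followed by R d a with FIRST {d}. Thus FOLLOW(T) = {$, b, d}.
FOLLOW(P): in T→P P P (occurrence 1), P is followed by P P with FIRST {ε, b, d}; in T→P P P (occurrence 1), the suffix after P is nullable, so FOLLOW(P) ⊇ FOLLOW(T) = {$, b, d}; in T→P P P (occurrence 2), P is followed by P with FIRST {ε, b, d}; in T→P P P (occurrence 2), the suffix after P is nullable, so FOLLOW(P) ⊇ FOLLOW(T) = {$, b, d}; in T→P P P (occurrence 3), the suffix after P is empty, so FOLLOW(P) ⊇ FOLLOW(T) = {$, b, d}; in P→R R P, the suffix after P is empty (adds nothing new). Thus FOLLOW(P) = {$, b, d}.
FOLLOW(R): in P→R R P (occurrence 1), R is followed by R P with FIRST {ε, b, d}; in P→R R P (occurrence 1), the suffix after R is nullable, so FOLLOW(R) ⊇ FOLLOW(P) = {$, b, d}; in P→R R P (occurrence 2), R is followed by P with FIRST {ε, b, d}; in P→R R P (occurrence 2), the suffix after R is nullable, so FOLLOW(R) ⊇ FOLLOW(P) = {$, b, d}; in P→T R d a, R is followed by d a with FIRST {d}. Thus FOLLOW(R) = {$, b, d}.

{$, b, d}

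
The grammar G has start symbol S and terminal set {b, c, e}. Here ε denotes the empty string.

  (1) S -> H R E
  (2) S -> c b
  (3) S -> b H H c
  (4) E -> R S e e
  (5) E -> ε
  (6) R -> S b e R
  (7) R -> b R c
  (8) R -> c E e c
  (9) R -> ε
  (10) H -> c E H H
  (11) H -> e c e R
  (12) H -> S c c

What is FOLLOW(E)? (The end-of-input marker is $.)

FIRST(S): from S->H R E we get {b, c, e}; from S->c b we get {c}; from S->b H H c we get {b}. So FIRST(S) = {b, c, e}.
FIRST(R): from R->S b e R we get {b, c, e}; from R->b R c we get {b}; from R->c E e c we get {c}; from R->ε we get {ε}. So FIRST(R) = {ε, b, c, e}.
FIRST(H): from H->c E H H we get {c}; from H->e c e R we get {e}; from H->S c c we get {b, c, e}. So FIRST(H) = {b, c, e}.
FIRST(E): from E->R S e e we get {b, c, e}; from E->ε we get {ε}. So FIRST(E) = {ε, b, c, e}.
FOLLOW(S) includes $ since S is the start symbol.
FOLLOW(S): in E->R S e e, S is followed by e e with FIRST {e}; in R->S b e R, S is followed by b e R with FIRST {b}; in H->S c c, S is followed by c c with FIRST {c}. Thus FOLLOW(S) = {$, b, c, e}.
FOLLOW(E): in S->H R E, the suffix after E is empty, so FOLLOW(E) ⊇ FOLLOW(S) = {$, b, c, e}; in R->c E e c, E is followed by e c with FIRST {e}; in H->c E H H, E is followed by H H with FIRST {b, c, e}. Thus FOLLOW(E) = {$, b, c, e}.
FOLLOW(H): in S->H R E, H is followed by R E with FIRST {ε, b, c, e}; in S->H R E, the suffix after H is nullable, so FOLLOW(H) ⊇ FOLLOW(S) = {$, b, c, e}; in S->b H H c (occurrence 1), H is followed by H c with FIRST {b, c, e}; in S->b H H c (occurrence 2), H is followed by c with FIRST {c}; in H->c E H H (occurrence 1), H is followed by H with FIRST {b, c, e}; in H->c E H H (occurrence 2), the suffix after H is empty (adds nothing new). Thus FOLLOW(H) = {$, b, c, e}.
FOLLOW(R): in S->H R E, R is followed by E with FIRST {ε, b, c, e}; in S->H R E, the suffix after R is nullable, so FOLLOW(R) ⊇ FOLLOW(S) = {$, b, c, e}; in E->R S e e, R is followed by S e e with FIRST {b, c, e}; in R->S b e R, the suffix after R is empty (adds nothing new); in R->b R c, R is followed by c with FIRST {c}; in H->e c e R, the suffix after R is empty, so FOLLOW(R) ⊇ FOLLOW(H) = {$, b, c, e}. Thus FOLLOW(R) = {$, b, c, e}.

{$, b, c, e}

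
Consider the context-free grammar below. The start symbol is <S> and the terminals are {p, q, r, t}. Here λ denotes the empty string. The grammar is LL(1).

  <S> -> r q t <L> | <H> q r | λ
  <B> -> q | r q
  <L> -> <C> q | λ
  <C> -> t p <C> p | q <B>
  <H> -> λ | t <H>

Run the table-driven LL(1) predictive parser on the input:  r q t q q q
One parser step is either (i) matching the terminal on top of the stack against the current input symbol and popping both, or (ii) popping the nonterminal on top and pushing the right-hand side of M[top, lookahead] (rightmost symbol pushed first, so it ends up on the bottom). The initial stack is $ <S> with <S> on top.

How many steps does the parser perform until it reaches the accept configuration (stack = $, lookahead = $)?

      Stack        Input          Action
   1  $ <S>        r q t q q q $  expand <S> -> r q t <L>
   2  $ <L> t q r  r q t q q q $  match r
   3  $ <L> t q    q t q q q $    match q
   4  $ <L> t      t q q q $      match t
   5  $ <L>        q q q $        expand <L> -> <C> q
   6  $ q <C>      q q q $        expand <C> -> q <B>
   7  $ q <B> q    q q q $        match q
   8  $ q <B>      q q $          expand <B> -> q
   9  $ q q        q q $          match q
  10  $ q          q $            match q
Accept reached after 10 steps.

10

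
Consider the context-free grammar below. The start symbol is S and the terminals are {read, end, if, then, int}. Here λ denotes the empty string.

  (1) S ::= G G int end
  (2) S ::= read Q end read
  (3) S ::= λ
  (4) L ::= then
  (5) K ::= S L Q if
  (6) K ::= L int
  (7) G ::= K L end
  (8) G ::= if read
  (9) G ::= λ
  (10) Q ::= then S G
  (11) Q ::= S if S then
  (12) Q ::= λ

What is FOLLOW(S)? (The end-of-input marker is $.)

FIRST(L) = {then}
FIRST(S) = {λ, if, int, read, then}  (via G G int end)
FIRST(K) = {if, int, read, then}  (via S L Q if, L int)
FIRST(Q) = {λ, if, int, read, then}  (via S if S then)
FIRST(G) = {λ, if, int, read, then}  (via K L end)
FOLLOW(S) includes $ since S is the start symbol.
FOLLOW(L): in K::=S L Q if, L is followed by Q if with FIRST {if, int, read, then}; in K::=L int, L is followed by int with FIRST {int}; in G::=K L end, L is followed by end with FIRST {end}. Thus FOLLOW(L) = {end, if, int, read, then}.
FOLLOW(K): in G::=K L end, K is followed by L end with FIRST {then}. Thus FOLLOW(K) = {then}.
FOLLOW(Q): in S::=read Q end read, Q is followed by end read with FIRST {end}; in K::=S L Q if, Q is followed by if with FIRST {if}. Thus FOLLOW(Q) = {end, if}.
FOLLOW(S): in K::=S L Q if, S is followed by L Q if with FIRST {then}; in Q::=then S G, S is followed by G with FIRST {λ, if, int, read, then}; in Q::=then S G, the suffix after S is nullable, so FOLLOW(S) ⊇ FOLLOW(Q) = {end, if}; in Q::=S if S then (occurrence 1), S is followed by if S then with FIRST {if}; in Q::=S if S then (occurrence 2), S is followed by then with FIRST {then}. Thus FOLLOW(S) = {$, end, if, int, read, then}.
FOLLOW(G): in S::=G G int end (occurrence 1), G is followed by G int end with FIRST {if, int, read, then}; in S::=G G int end (occurrence 2), G is followed by int end with FIRST {int}; in Q::=then S G, the suffix after G is empty, so FOLLOW(G) ⊇ FOLLOW(Q) = {end, if}. Thus FOLLOW(G) = {end, if, int, read, then}.

{$, end, if, int, read, then}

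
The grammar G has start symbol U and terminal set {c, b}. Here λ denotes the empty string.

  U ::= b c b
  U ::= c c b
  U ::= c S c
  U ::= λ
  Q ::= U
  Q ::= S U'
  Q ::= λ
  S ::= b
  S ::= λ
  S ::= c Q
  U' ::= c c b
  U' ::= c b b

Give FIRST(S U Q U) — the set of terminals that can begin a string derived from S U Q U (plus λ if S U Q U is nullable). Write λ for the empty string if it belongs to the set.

FIRST(U): from U::=b c b we get {b}; from U::=c c b we get {c}; from U::=c S c we get {c}; from U::=λ we get {λ}. So FIRST(U) = {λ, b, c}.
FIRST(S): from S::=b we get {b}; from S::=λ we get {λ}; from S::=c Q we get {c}. So FIRST(S) = {λ, b, c}.
FIRST(U'): from U'::=c c b we get {c}; from U'::=c b b we get {c}. So FIRST(U') = {c}.
FIRST(Q): from Q::=U we get {λ, b, c}; from Q::=S U' we get {b, c}; from Q::=λ we get {λ}. So FIRST(Q) = {λ, b, c}.
FIRST(S U Q U): take FIRST of each symbol in turn, carrying on past any symbol whose FIRST contains λ; result {λ, b, c}.

{λ, b, c}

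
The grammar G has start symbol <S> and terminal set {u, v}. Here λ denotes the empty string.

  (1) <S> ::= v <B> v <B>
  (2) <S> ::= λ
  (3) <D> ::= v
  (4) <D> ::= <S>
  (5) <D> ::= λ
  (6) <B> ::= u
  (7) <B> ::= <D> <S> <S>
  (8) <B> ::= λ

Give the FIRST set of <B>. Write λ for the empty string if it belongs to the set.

{λ, u, v}

FIRST(<S>): from <S>::=v <B> v <B> we get {v}; from <S>::=λ we get {λ}. So FIRST(<S>) = {λ, v}.
FIRST(<D>): from <D>::=v we get {v}; from <D>::=<S> we get {λ, v}; from <D>::=λ we get {λ}. So FIRST(<D>) = {λ, v}.
FIRST(<B>): from <B>::=u we get {u}; from <B>::=<D> <S> <S> we get {λ, v}; from <B>::=λ we get {λ}. So FIRST(<B>) = {λ, u, v}.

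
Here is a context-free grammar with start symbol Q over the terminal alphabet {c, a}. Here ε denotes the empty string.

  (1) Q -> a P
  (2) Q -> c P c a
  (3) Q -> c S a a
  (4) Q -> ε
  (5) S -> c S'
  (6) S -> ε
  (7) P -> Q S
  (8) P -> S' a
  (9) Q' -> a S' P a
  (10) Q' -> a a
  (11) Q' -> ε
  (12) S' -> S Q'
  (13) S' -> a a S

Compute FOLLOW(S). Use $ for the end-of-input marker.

FIRST(Q) = {ε, a, c}
FIRST(S) = {ε, c}
FIRST(Q') = {ε, a}
FIRST(S') = {ε, a, c}  (via S Q')
FIRST(P) = {ε, a, c}  (via Q S, S' a)
FOLLOW(Q) includes $ since Q is the start symbol.
FOLLOW(Q): in P->Q S, Q is followed by S with FIRST {ε, c}; in P->Q S, the suffix after Q is nullable, so FOLLOW(Q) ⊇ FOLLOW(P) = {$, a, c}. Thus FOLLOW(Q) = {$, a, c}.
FOLLOW(P): in Q->a P, the suffix after P is empty, so FOLLOW(P) ⊇ FOLLOW(Q) = {$, a, c}; in Q->c P c a, P is followed by c a with FIRST {c}; in Q'->a S' P a, P is followed by a with FIRST {a}. Thus FOLLOW(P) = {$, a, c}.
FOLLOW(S): in Q->c S a a, S is followed by a a with FIRST {a}; in P->Q S, the suffix after S is empty, so FOLLOW(S) ⊇ FOLLOW(P) = {$, a, c}; in S'->S Q', S is followed by Q' with FIRST {ε, a}; in S'->S Q', the suffix after S is nullable, so FOLLOW(S) ⊇ FOLLOW(S') = {$, a, c}; in S'->a a S, the suffix after S is empty, so FOLLOW(S) ⊇ FOLLOW(S') = {$, a, c}. Thus FOLLOW(S) = {$, a, c}.
FOLLOW(S'): in S->c S', the suffix after S' is empty, so FOLLOW(S') ⊇ FOLLOW(S) = {$, a, c}; in P->S' a, S' is followed by a with FIRST {a}; in Q'->a S' P a, S' is followed by P a with FIRST {a, c}. Thus FOLLOW(S') = {$, a, c}.
FOLLOW(Q'): in S'->S Q', the suffix after Q' is empty, so FOLLOW(Q') ⊇ FOLLOW(S') = {$, a, c}. Thus FOLLOW(Q') = {$, a, c}.

{$, a, c}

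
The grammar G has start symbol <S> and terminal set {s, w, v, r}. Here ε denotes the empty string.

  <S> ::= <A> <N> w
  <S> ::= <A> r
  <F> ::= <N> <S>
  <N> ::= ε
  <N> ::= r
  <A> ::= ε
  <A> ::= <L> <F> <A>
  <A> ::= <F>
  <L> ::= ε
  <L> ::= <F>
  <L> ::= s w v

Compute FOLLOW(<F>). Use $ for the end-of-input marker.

FIRST(<N>): from <N>::=ε we get {ε}; from <N>::=r we get {r}. So FIRST(<N>) = {ε, r}.
FIRST(<S>): from <S>::=<A> <N> w we get {r, s, w}; from <S>::=<A> r we get {r, s, w}. So FIRST(<S>) = {r, s, w}.
FIRST(<F>): from <F>::=<N> <S> we get {r, s, w}. So FIRST(<F>) = {r, s, w}.
FIRST(<L>): from <L>::=ε we get {ε}; from <L>::=<F> we get {r, s, w}; from <L>::=s w v we get {s}. So FIRST(<L>) = {ε, r, s, w}.
FIRST(<A>): from <A>::=ε we get {ε}; from <A>::=<L> <F> <A> we get {r, s, w}; from <A>::=<F> we get {r, s, w}. So FIRST(<A>) = {ε, r, s, w}.
FOLLOW(<S>) includes $ since <S> is the start symbol.
FOLLOW(<N>): in <S>::=<A> <N> w, <N> is followed by w with FIRST {w}; in <F>::=<N> <S>, <N> is followed by <S> with FIRST {r, s, w}. Thus FOLLOW(<N>) = {r, s, w}.
FOLLOW(<A>): in <S>::=<A> <N> w, <A> is followed by <N> w with FIRST {r, w}; in <S>::=<A> r, <A> is followed by r with FIRST {r}; in <A>::=<L> <F> <A>, the suffix after <A> is empty (adds nothing new). Thus FOLLOW(<A>) = {r, w}.
FOLLOW(<L>): in <A>::=<L> <F> <A>, <L> is followed by <F> <A> with FIRST {r, s, w}. Thus FOLLOW(<L>) = {r, s, w}.
FOLLOW(<F>): in <A>::=<L> <F> <A>, <F> is followed by <A> with FIRST {ε, r, s, w}; in <A>::=<L> <F> <A>, the suffix after <F> is nullable, so FOLLOW(<F>) ⊇ FOLLOW(<A>) = {r, w}; in <A>::=<F>, the suffix after <F> is empty, so FOLLOW(<F>) ⊇ FOLLOW(<A>) = {r, w}; in <L>::=<F>, the suffix after <F> is empty, so FOLLOW(<F>) ⊇ FOLLOW(<L>) = {r, s, w}. Thus FOLLOW(<F>) = {r, s, w}.
FOLLOW(<S>): in <F>::=<N> <S>, the suffix after <S> is empty, so FOLLOW(<S>) ⊇ FOLLOW(<F>) = {r, s, w}. Thus FOLLOW(<S>) = {$, r, s, w}.

{r, s, w}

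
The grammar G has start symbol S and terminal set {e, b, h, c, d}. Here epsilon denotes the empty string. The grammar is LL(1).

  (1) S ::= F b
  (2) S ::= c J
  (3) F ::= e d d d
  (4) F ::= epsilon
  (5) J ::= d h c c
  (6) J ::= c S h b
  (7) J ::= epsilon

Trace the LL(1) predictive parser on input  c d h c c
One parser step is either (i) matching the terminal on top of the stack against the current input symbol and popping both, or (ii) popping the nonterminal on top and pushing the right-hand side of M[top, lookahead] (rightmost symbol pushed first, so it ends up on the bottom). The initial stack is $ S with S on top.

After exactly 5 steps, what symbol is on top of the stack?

step 1: stack=$ S  input=c d h c c $  — expand S ::= c J
step 2: stack=$ J c  input=c d h c c $  — match c
step 3: stack=$ J  input=d h c c $  — expand J ::= d h c c
step 4: stack=$ c c h d  input=d h c c $  — match d
step 5: stack=$ c c h  input=h c c $  — match h
Stack after step 5: $ c c (top = c).

c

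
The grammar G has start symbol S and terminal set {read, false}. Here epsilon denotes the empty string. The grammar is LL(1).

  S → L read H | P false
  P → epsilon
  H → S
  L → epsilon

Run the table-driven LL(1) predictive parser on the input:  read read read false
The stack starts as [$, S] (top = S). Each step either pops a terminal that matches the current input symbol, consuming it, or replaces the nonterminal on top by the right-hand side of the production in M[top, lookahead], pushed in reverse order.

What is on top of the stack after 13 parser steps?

P

step 1: stack=$ S  input=read read read false $  — expand S → L read H
step 2: stack=$ H read L  input=read read read false $  — expand L → epsilon
step 3: stack=$ H read  input=read read read false $  — match read
step 4: stack=$ H  input=read read false $  — expand H → S
step 5: stack=$ S  input=read read false $  — expand S → L read H
step 6: stack=$ H read L  input=read read false $  — expand L → epsilon
step 7: stack=$ H read  input=read read false $  — match read
step 8: stack=$ H  input=read false $  — expand H → S
step 9: stack=$ S  input=read false $  — expand S → L read H
step 10: stack=$ H read L  input=read false $  — expand L → epsilon
step 11: stack=$ H read  input=read false $  — match read
step 12: stack=$ H  input=false $  — expand H → S
step 13: stack=$ S  input=false $  — expand S → P false
Stack after step 13: $ false P (top = P).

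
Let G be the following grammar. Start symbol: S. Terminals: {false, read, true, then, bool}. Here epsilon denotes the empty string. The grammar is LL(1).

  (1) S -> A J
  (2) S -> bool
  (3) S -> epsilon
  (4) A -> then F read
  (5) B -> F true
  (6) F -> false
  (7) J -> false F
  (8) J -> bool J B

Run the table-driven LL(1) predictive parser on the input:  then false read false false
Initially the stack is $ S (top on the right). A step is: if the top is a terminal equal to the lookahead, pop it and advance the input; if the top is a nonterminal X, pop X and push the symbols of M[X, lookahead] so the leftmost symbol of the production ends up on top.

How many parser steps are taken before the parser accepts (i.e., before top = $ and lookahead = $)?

step 1: stack=$ S  input=then false read false false $  — expand S -> A J
step 2: stack=$ J A  input=then false read false false $  — expand A -> then F read
step 3: stack=$ J read F then  input=then false read false false $  — match then
step 4: stack=$ J read F  input=false read false false $  — expand F -> false
step 5: stack=$ J read false  input=false read false false $  — match false
step 6: stack=$ J read  input=read false false $  — match read
step 7: stack=$ J  input=false false $  — expand J -> false F
step 8: stack=$ F false  input=false false $  — match false
step 9: stack=$ F  input=false $  — expand F -> false
step 10: stack=$ false  input=false $  — match false
Accept reached after 10 steps.

10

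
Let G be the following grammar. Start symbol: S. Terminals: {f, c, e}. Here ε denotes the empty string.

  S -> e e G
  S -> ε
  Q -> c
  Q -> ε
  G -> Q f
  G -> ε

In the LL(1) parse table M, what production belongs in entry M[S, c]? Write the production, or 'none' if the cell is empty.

FIRST(S) = {ε, e}
FIRST(Q) = {ε, c}
FIRST(G) = {ε, c, f}  (via Q f)
FOLLOW(S) includes $ since S is the start symbol.
FOLLOW(S): S appears on no right-hand side. Thus FOLLOW(S) = {$}.
For S -> e e G: FIRST(e e G) = {e}, so it goes in M[S, t] for t ∈ {e}.
For S -> ε: FIRST(ε) = {ε}, so it goes in M[S, t] for t ∈ {}; since ε ∈ FIRST, also for every t ∈ FOLLOW(S) = {$}.
None of these place a production in M[S, c].

none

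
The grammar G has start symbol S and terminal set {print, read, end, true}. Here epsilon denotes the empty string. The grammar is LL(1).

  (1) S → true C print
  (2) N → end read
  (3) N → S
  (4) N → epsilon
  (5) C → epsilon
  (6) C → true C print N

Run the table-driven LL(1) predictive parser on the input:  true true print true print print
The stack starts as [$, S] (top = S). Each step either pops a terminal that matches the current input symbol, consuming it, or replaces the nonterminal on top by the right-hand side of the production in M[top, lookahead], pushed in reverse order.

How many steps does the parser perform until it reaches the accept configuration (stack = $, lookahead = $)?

      Stack                   Input                               Action
   1  $ S                     true true print true print print $  expand S → true C print
   2  $ print C true          true true print true print print $  match true
   3  $ print C               true print true print print $       expand C → true C print N
   4  $ print N print C true  true print true print print $       match true
   5  $ print N print C       print true print print $            expand C → epsilon
   6  $ print N print         print true print print $            match print
   7  $ print N               true print print $                  expand N → S
   8  $ print S               true print print $                  expand S → true C print
   9  $ print print C true    true print print $                  match true
  10  $ print print C         print print $                       expand C → epsilon
  11  $ print print           print print $                       match print
  12  $ print                 print $                             match print
Accept reached after 12 steps.

12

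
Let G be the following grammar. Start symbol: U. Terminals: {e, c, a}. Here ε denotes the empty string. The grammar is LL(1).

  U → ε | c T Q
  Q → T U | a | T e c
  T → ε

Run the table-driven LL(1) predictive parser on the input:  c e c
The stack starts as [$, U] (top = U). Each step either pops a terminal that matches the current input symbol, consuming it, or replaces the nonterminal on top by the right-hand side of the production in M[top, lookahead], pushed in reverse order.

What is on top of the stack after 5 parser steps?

e

     Stack    Input    Action
  1  $ U      c e c $  expand U → c T Q
  2  $ Q T c  c e c $  match c
  3  $ Q T    e c $    expand T → ε
  4  $ Q      e c $    expand Q → T e c
  5  $ c e T  e c $    expand T → ε
Stack after step 5: $ c e (top = e).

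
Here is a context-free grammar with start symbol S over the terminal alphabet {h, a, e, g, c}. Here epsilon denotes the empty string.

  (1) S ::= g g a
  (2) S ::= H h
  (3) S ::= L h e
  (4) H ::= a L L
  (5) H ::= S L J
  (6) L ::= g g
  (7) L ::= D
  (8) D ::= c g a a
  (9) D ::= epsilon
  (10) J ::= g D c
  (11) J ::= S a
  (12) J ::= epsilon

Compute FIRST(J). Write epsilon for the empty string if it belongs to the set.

{epsilon, a, c, g, h}

FIRST(D) = {epsilon, c}
FIRST(L) = {epsilon, c, g}  (via D)
FIRST(S) = {a, c, g, h}  (via H h, L h e)
FIRST(H) = {a, c, g, h}  (via S L J)
FIRST(J) = {epsilon, a, c, g, h}  (via S a)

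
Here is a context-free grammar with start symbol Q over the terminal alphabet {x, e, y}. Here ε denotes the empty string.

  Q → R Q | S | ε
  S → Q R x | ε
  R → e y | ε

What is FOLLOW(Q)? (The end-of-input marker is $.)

FIRST(R) = {ε, e}
FIRST(Q) = {ε, e, x}  (via R Q, S)
FIRST(S) = {ε, e, x}  (via Q R x)
FOLLOW(Q) includes $ since Q is the start symbol.
FOLLOW(Q): in Q→R Q, the suffix after Q is empty (adds nothing new); in S→Q R x, Q is followed by R x with FIRST {e, x}. Thus FOLLOW(Q) = {$, e, x}.
FOLLOW(S): in Q→S, the suffix after S is empty, so FOLLOW(S) ⊇ FOLLOW(Q) = {$, e, x}. Thus FOLLOW(S) = {$, e, x}.
FOLLOW(R): in Q→R Q, R is followed by Q with FIRST {ε, e, x}; in Q→R Q, the suffix after R is nullable, so FOLLOW(R) ⊇ FOLLOW(Q) = {$, e, x}; in S→Q R x, R is followed by x with FIRST {x}. Thus FOLLOW(R) = {$, e, x}.

{$, e, x}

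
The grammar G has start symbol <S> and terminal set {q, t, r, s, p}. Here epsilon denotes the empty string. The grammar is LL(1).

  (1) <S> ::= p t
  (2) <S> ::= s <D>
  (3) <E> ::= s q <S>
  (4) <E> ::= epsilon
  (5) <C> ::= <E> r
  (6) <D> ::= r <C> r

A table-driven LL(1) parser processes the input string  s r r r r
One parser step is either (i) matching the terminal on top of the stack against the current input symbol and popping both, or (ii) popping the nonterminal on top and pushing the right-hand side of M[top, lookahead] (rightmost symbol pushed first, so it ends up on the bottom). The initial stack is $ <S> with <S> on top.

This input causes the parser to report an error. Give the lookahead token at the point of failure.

     Stack      Input        Action
  1  $ <S>      s r r r r $  expand <S> ::= s <D>
  2  $ <D> s    s r r r r $  match s
  3  $ <D>      r r r r $    expand <D> ::= r <C> r
  4  $ r <C> r  r r r r $    match r
  5  $ r <C>    r r r $      expand <C> ::= <E> r
  6  $ r r <E>  r r r $      expand <E> ::= epsilon
  7  $ r r      r r r $      match r
  8  $ r        r r $        match r
  9  $          r $          error: stack empty but input remains

r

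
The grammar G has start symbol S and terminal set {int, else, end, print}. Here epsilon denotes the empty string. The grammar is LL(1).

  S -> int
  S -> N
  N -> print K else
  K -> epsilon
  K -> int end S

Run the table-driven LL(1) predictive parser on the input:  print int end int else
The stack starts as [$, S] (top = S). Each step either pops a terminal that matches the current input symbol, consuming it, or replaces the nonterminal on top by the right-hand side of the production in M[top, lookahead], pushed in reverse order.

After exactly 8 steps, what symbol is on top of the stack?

else

step 1: stack=$ S  input=print int end int else $  — expand S -> N
step 2: stack=$ N  input=print int end int else $  — expand N -> print K else
step 3: stack=$ else K print  input=print int end int else $  — match print
step 4: stack=$ else K  input=int end int else $  — expand K -> int end S
step 5: stack=$ else S end int  input=int end int else $  — match int
step 6: stack=$ else S end  input=end int else $  — match end
step 7: stack=$ else S  input=int else $  — expand S -> int
step 8: stack=$ else int  input=int else $  — match int
Stack after step 8: $ else (top = else).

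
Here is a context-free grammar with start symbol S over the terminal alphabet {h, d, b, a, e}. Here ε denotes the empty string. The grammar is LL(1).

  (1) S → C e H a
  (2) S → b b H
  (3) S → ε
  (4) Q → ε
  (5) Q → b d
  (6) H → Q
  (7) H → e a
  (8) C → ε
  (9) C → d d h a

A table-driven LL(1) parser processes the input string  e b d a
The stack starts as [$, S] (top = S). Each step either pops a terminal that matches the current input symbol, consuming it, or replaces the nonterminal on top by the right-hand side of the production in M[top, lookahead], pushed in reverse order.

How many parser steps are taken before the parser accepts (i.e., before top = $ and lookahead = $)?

step 1: stack=$ S  input=e b d a $  — expand S → C e H a
step 2: stack=$ a H e C  input=e b d a $  — expand C → ε
step 3: stack=$ a H e  input=e b d a $  — match e
step 4: stack=$ a H  input=b d a $  — expand H → Q
step 5: stack=$ a Q  input=b d a $  — expand Q → b d
step 6: stack=$ a d b  input=b d a $  — match b
step 7: stack=$ a d  input=d a $  — match d
step 8: stack=$ a  input=a $  — match a
Accept reached after 8 steps.

8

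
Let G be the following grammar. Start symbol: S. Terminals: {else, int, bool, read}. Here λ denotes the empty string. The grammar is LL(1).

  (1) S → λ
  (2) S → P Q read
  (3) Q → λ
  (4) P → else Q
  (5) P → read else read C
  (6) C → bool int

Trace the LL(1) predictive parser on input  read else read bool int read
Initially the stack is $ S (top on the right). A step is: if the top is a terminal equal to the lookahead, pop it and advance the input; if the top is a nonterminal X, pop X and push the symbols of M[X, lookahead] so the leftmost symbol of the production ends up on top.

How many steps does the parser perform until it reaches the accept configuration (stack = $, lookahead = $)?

10

step 1: stack=$ S  input=read else read bool int read $  — expand S → P Q read
step 2: stack=$ read Q P  input=read else read bool int read $  — expand P → read else read C
step 3: stack=$ read Q C read else read  input=read else read bool int read $  — match read
step 4: stack=$ read Q C read else  input=else read bool int read $  — match else
step 5: stack=$ read Q C read  input=read bool int read $  — match read
step 6: stack=$ read Q C  input=bool int read $  — expand C → bool int
step 7: stack=$ read Q int bool  input=bool int read $  — match bool
step 8: stack=$ read Q int  input=int read $  — match int
step 9: stack=$ read Q  input=read $  — expand Q → λ
step 10: stack=$ read  input=read $  — match read
Accept reached after 10 steps.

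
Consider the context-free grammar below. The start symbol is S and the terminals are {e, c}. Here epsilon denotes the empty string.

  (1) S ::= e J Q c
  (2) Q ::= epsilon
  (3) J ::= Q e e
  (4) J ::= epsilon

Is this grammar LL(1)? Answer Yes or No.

FIRST(S) = {e}
FIRST(Q) = {epsilon}
FIRST(J) = {epsilon, e}
FOLLOW(S) = {$}
FOLLOW(Q) = {c, e}
FOLLOW(J) = {c}
Each cell of M receives at most one production.

Yes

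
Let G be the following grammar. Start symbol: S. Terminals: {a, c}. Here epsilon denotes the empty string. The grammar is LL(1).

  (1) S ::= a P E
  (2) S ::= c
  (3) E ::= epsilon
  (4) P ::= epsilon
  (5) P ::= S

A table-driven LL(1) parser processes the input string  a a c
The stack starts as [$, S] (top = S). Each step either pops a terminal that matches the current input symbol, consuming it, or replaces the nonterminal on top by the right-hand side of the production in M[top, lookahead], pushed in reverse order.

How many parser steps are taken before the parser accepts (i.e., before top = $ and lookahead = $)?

10

step 1: stack=$ S  input=a a c $  — expand S ::= a P E
step 2: stack=$ E P a  input=a a c $  — match a
step 3: stack=$ E P  input=a c $  — expand P ::= S
step 4: stack=$ E S  input=a c $  — expand S ::= a P E
step 5: stack=$ E E P a  input=a c $  — match a
step 6: stack=$ E E P  input=c $  — expand P ::= S
step 7: stack=$ E E S  input=c $  — expand S ::= c
step 8: stack=$ E E c  input=c $  — match c
step 9: stack=$ E E  input=$  — expand E ::= epsilon
step 10: stack=$ E  input=$  — expand E ::= epsilon
Accept reached after 10 steps.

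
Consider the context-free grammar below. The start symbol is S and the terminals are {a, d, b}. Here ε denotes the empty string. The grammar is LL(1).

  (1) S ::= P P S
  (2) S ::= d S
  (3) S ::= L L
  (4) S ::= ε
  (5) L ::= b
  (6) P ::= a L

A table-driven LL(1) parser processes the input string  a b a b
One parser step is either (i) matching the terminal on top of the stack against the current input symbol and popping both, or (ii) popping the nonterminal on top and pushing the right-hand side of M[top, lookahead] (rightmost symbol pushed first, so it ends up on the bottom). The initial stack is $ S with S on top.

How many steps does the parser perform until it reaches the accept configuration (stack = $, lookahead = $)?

10

      Stack      Input      Action
   1  $ S        a b a b $  expand S ::= P P S
   2  $ S P P    a b a b $  expand P ::= a L
   3  $ S P L a  a b a b $  match a
   4  $ S P L    b a b $    expand L ::= b
   5  $ S P b    b a b $    match b
   6  $ S P      a b $      expand P ::= a L
   7  $ S L a    a b $      match a
   8  $ S L      b $        expand L ::= b
   9  $ S b      b $        match b
  10  $ S        $          expand S ::= ε
Accept reached after 10 steps.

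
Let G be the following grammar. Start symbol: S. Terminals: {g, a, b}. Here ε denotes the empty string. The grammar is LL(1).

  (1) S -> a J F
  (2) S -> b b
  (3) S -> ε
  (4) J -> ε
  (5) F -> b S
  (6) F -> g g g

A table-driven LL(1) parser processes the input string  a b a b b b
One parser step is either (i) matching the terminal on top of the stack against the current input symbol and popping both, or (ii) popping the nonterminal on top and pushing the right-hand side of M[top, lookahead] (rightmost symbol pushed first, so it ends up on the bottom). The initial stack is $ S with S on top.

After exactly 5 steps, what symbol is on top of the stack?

step 1: stack=$ S  input=a b a b b b $  — expand S -> a J F
step 2: stack=$ F J a  input=a b a b b b $  — match a
step 3: stack=$ F J  input=b a b b b $  — expand J -> ε
step 4: stack=$ F  input=b a b b b $  — expand F -> b S
step 5: stack=$ S b  input=b a b b b $  — match b
Stack after step 5: $ S (top = S).

S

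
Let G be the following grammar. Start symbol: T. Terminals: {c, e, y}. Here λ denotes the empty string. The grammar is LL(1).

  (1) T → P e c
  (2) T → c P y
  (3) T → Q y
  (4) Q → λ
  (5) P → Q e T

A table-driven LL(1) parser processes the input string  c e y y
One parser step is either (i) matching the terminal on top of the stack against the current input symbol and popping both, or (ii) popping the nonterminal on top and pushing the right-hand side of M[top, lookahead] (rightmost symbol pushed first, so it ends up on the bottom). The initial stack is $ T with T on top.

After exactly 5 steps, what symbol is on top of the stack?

step 1: stack=$ T  input=c e y y $  — expand T → c P y
step 2: stack=$ y P c  input=c e y y $  — match c
step 3: stack=$ y P  input=e y y $  — expand P → Q e T
step 4: stack=$ y T e Q  input=e y y $  — expand Q → λ
step 5: stack=$ y T e  input=e y y $  — match e
Stack after step 5: $ y T (top = T).

T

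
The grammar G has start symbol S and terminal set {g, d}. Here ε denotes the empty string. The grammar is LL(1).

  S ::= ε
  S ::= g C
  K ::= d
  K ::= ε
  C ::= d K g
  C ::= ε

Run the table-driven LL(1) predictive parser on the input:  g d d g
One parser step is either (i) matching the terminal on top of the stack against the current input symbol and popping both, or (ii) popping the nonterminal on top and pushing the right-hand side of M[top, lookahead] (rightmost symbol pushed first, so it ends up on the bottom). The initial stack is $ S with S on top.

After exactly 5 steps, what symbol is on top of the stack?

step 1: stack=$ S  input=g d d g $  — expand S ::= g C
step 2: stack=$ C g  input=g d d g $  — match g
step 3: stack=$ C  input=d d g $  — expand C ::= d K g
step 4: stack=$ g K d  input=d d g $  — match d
step 5: stack=$ g K  input=d g $  — expand K ::= d
Stack after step 5: $ g d (top = d).

d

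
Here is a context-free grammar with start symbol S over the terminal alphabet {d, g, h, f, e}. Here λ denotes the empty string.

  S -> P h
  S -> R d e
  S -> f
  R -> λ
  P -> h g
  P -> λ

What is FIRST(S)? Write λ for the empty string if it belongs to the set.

FIRST(R): from R->λ we get {λ}. So FIRST(R) = {λ}.
FIRST(P): from P->h g we get {h}; from P->λ we get {λ}. So FIRST(P) = {λ, h}.
FIRST(S): from S->P h we get {h}; from S->R d e we get {d}; from S->f we get {f}. So FIRST(S) = {d, f, h}.

{d, f, h}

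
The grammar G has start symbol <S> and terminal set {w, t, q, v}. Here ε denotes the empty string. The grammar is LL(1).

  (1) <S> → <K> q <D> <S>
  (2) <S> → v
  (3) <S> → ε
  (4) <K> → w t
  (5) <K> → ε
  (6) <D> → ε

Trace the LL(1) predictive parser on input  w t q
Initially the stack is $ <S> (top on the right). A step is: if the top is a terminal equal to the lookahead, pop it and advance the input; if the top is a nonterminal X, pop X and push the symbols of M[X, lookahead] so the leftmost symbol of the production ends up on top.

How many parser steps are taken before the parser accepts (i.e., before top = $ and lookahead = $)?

     Stack            Input    Action
  1  $ <S>            w t q $  expand <S> → <K> q <D> <S>
  2  $ <S> <D> q <K>  w t q $  expand <K> → w t
  3  $ <S> <D> q t w  w t q $  match w
  4  $ <S> <D> q t    t q $    match t
  5  $ <S> <D> q      q $      match q
  6  $ <S> <D>        $        expand <D> → ε
  7  $ <S>            $        expand <S> → ε
Accept reached after 7 steps.

7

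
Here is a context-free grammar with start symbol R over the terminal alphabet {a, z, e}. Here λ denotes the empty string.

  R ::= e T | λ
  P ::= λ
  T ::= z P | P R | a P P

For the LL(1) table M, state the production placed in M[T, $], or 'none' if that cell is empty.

T ::= P R

FIRST(R): from R::=e T we get {e}; from R::=λ we get {λ}. So FIRST(R) = {λ, e}.
FIRST(P): from P::=λ we get {λ}. So FIRST(P) = {λ}.
FIRST(T): from T::=z P we get {z}; from T::=P R we get {λ, e}; from T::=a P P we get {a}. So FIRST(T) = {λ, a, e, z}.
FOLLOW(R) includes $ since R is the start symbol.
FOLLOW(R): in T::=P R, the suffix after R is empty, so FOLLOW(R) ⊇ FOLLOW(T) = {$}. Thus FOLLOW(R) = {$}.
FOLLOW(T): in R::=e T, the suffix after T is empty, so FOLLOW(T) ⊇ FOLLOW(R) = {$}. Thus FOLLOW(T) = {$}.
For T ::= z P: FIRST(z P) = {z}, so it goes in M[T, t] for t ∈ {z}.
For T ::= P R: FIRST(P R) = {λ, e}, so it goes in M[T, t] for t ∈ {e}; since λ ∈ FIRST, also for every t ∈ FOLLOW(T) = {$}.
For T ::= a P P: FIRST(a P P) = {a}, so it goes in M[T, t] for t ∈ {a}.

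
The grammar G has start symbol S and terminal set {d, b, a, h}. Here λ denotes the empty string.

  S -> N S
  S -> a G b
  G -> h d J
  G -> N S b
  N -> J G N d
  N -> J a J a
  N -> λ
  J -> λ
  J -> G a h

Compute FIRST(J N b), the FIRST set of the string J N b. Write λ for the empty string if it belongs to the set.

{a, b, h}

FIRST(S) = {a, h}  (via N S)
FIRST(G) = {a, h}  (via N S b)
FIRST(J) = {λ, a, h}  (via G a h)
FIRST(N) = {λ, a, h}  (via J G N d, J a J a)
FIRST(J N b): take FIRST of each symbol in turn, carrying on past any symbol whose FIRST contains λ; result {a, b, h}.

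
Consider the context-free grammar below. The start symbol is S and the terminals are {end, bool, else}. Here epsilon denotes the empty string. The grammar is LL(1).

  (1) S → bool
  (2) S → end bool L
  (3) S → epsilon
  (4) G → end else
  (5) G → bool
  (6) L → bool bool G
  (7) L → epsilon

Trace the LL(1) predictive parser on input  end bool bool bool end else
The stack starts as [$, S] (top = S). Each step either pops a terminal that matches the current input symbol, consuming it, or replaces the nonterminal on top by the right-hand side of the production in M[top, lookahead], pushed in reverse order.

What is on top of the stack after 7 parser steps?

step 1: stack=$ S  input=end bool bool bool end else $  — expand S → end bool L
step 2: stack=$ L bool end  input=end bool bool bool end else $  — match end
step 3: stack=$ L bool  input=bool bool bool end else $  — match bool
step 4: stack=$ L  input=bool bool end else $  — expand L → bool bool G
step 5: stack=$ G bool bool  input=bool bool end else $  — match bool
step 6: stack=$ G bool  input=bool end else $  — match bool
step 7: stack=$ G  input=end else $  — expand G → end else
Stack after step 7: $ else end (top = end).

end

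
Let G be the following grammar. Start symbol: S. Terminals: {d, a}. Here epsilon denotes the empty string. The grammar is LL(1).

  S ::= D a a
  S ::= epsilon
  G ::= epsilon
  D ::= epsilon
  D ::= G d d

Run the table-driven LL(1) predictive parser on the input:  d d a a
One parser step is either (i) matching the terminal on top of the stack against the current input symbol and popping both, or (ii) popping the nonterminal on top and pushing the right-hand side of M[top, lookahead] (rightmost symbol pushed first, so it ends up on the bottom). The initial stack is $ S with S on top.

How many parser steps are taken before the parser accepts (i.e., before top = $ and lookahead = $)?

step 1: stack=$ S  input=d d a a $  — expand S ::= D a a
step 2: stack=$ a a D  input=d d a a $  — expand D ::= G d d
step 3: stack=$ a a d d G  input=d d a a $  — expand G ::= epsilon
step 4: stack=$ a a d d  input=d d a a $  — match d
step 5: stack=$ a a d  input=d a a $  — match d
step 6: stack=$ a a  input=a a $  — match a
step 7: stack=$ a  input=a $  — match a
Accept reached after 7 steps.

7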